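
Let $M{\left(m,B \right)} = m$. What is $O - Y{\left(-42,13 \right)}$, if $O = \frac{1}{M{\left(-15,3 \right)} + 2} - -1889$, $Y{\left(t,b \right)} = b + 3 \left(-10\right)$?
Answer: $\frac{24777}{13} \approx 1905.9$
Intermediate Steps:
$Y{\left(t,b \right)} = -30 + b$ ($Y{\left(t,b \right)} = b - 30 = -30 + b$)
$O = \frac{24556}{13}$ ($O = \frac{1}{-15 + 2} - -1889 = \frac{1}{-13} + 1889 = - \frac{1}{13} + 1889 = \frac{24556}{13} \approx 1888.9$)
$O - Y{\left(-42,13 \right)} = \frac{24556}{13} - \left(-30 + 13\right) = \frac{24556}{13} - -17 = \frac{24556}{13} + 17 = \frac{24777}{13}$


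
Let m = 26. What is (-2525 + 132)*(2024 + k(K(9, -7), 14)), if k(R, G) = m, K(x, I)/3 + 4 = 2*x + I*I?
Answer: -4905650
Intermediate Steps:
K(x, I) = -12 + 3*I² + 6*x (K(x, I) = -12 + 3*(2*x + I*I) = -12 + 3*(2*x + I²) = -12 + 3*(I² + 2*x) = -12 + (3*I² + 6*x) = -12 + 3*I² + 6*x)
k(R, G) = 26
(-2525 + 132)*(2024 + k(K(9, -7), 14)) = (-2525 + 132)*(2024 + 26) = -2393*2050 = -4905650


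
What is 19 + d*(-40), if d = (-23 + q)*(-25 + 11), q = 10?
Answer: -7261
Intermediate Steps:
d = 182 (d = (-23 + 10)*(-25 + 11) = -13*(-14) = 182)
19 + d*(-40) = 19 + 182*(-40) = 19 - 7280 = -7261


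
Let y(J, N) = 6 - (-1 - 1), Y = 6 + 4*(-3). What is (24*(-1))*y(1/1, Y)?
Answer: -192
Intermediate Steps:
Y = -6 (Y = 6 - 12 = -6)
y(J, N) = 8 (y(J, N) = 6 - 1*(-2) = 6 + 2 = 8)
(24*(-1))*y(1/1, Y) = (24*(-1))*8 = -24*8 = -192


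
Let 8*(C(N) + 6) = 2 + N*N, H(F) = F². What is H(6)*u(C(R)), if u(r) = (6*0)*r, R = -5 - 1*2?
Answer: 0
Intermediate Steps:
R = -7 (R = -5 - 2 = -7)
C(N) = -23/4 + N²/8 (C(N) = -6 + (2 + N*N)/8 = -6 + (2 + N²)/8 = -6 + (¼ + N²/8) = -23/4 + N²/8)
u(r) = 0 (u(r) = 0*r = 0)
H(6)*u(C(R)) = 6²*0 = 36*0 = 0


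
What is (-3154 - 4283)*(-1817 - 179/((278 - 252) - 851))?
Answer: 3715639234/275 ≈ 1.3511e+7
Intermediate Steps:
(-3154 - 4283)*(-1817 - 179/((278 - 252) - 851)) = -7437*(-1817 - 179/(26 - 851)) = -7437*(-1817 - 179/(-825)) = -7437*(-1817 - 179*(-1/825)) = -7437*(-1817 + 179/825) = -7437*(-1498846/825) = 3715639234/275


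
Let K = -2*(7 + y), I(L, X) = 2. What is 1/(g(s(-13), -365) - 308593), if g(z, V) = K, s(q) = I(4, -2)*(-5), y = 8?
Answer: -1/308623 ≈ -3.2402e-6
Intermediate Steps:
s(q) = -10 (s(q) = 2*(-5) = -10)
K = -30 (K = -2*(7 + 8) = -2*15 = -30)
g(z, V) = -30
1/(g(s(-13), -365) - 308593) = 1/(-30 - 308593) = 1/(-308623) = -1/308623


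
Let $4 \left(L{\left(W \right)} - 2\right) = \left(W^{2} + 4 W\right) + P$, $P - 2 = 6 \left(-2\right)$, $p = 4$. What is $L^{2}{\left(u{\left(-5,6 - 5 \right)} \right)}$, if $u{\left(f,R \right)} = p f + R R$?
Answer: $\frac{80089}{16} \approx 5005.6$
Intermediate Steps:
$P = -10$ ($P = 2 + 6 \left(-2\right) = 2 - 12 = -10$)
$u{\left(f,R \right)} = R^{2} + 4 f$ ($u{\left(f,R \right)} = 4 f + R R = 4 f + R^{2} = R^{2} + 4 f$)
$L{\left(W \right)} = - \frac{1}{2} + W + \frac{W^{2}}{4}$ ($L{\left(W \right)} = 2 + \frac{\left(W^{2} + 4 W\right) - 10}{4} = 2 + \frac{-10 + W^{2} + 4 W}{4} = 2 + \left(- \frac{5}{2} + W + \frac{W^{2}}{4}\right) = - \frac{1}{2} + W + \frac{W^{2}}{4}$)
$L^{2}{\left(u{\left(-5,6 - 5 \right)} \right)} = \left(- \frac{1}{2} + \left(\left(6 - 5\right)^{2} + 4 \left(-5\right)\right) + \frac{\left(\left(6 - 5\right)^{2} + 4 \left(-5\right)\right)^{2}}{4}\right)^{2} = \left(- \frac{1}{2} - \left(20 - \left(6 - 5\right)^{2}\right) + \frac{\left(\left(6 - 5\right)^{2} - 20\right)^{2}}{4}\right)^{2} = \left(- \frac{1}{2} - \left(20 - 1^{2}\right) + \frac{\left(1^{2} - 20\right)^{2}}{4}\right)^{2} = \left(- \frac{1}{2} + \left(1 - 20\right) + \frac{\left(1 - 20\right)^{2}}{4}\right)^{2} = \left(- \frac{1}{2} - 19 + \frac{\left(-19\right)^{2}}{4}\right)^{2} = \left(- \frac{1}{2} - 19 + \frac{1}{4} \cdot 361\right)^{2} = \left(- \frac{1}{2} - 19 + \frac{361}{4}\right)^{2} = \left(\frac{283}{4}\right)^{2} = \frac{80089}{16}$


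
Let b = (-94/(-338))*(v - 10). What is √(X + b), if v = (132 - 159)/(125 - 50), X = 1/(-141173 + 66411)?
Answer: I*√68039554296862/4859530 ≈ 1.6974*I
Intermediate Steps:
X = -1/74762 (X = 1/(-74762) = -1/74762 ≈ -1.3376e-5)
v = -9/25 (v = -27/75 = -27*1/75 = -9/25 ≈ -0.36000)
b = -12173/4225 (b = (-94/(-338))*(-9/25 - 10) = -94*(-1/338)*(-259/25) = (47/169)*(-259/25) = -12173/4225 ≈ -2.8812)
√(X + b) = √(-1/74762 - 12173/4225) = √(-910082051/315869450) = I*√68039554296862/4859530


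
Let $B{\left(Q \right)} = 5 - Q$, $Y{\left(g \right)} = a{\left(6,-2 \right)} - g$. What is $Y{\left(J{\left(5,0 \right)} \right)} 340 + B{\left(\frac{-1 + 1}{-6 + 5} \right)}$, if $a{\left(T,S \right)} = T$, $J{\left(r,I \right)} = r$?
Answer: $345$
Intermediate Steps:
$Y{\left(g \right)} = 6 - g$
$Y{\left(J{\left(5,0 \right)} \right)} 340 + B{\left(\frac{-1 + 1}{-6 + 5} \right)} = \left(6 - 5\right) 340 + \left(5 - \frac{-1 + 1}{-6 + 5}\right) = \left(6 - 5\right) 340 + \left(5 - \frac{0}{-1}\right) = 1 \cdot 340 + \left(5 - 0 \left(-1\right)\right) = 340 + \left(5 - 0\right) = 340 + \left(5 + 0\right) = 340 + 5 = 345$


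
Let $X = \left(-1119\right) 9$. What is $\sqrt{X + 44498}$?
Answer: $\sqrt{34427} \approx 185.55$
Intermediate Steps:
$X = -10071$
$\sqrt{X + 44498} = \sqrt{-10071 + 44498} = \sqrt{34427}$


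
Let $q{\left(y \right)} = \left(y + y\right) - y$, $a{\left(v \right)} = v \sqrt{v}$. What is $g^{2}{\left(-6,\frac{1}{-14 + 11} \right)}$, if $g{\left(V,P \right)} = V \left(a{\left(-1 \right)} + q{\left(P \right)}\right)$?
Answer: $-32 + 24 i \approx -32.0 + 24.0 i$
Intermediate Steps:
$a{\left(v \right)} = v^{\frac{3}{2}}$
$q{\left(y \right)} = y$ ($q{\left(y \right)} = 2 y - y = y$)
$g{\left(V,P \right)} = V \left(P - i\right)$ ($g{\left(V,P \right)} = V \left(\left(-1\right)^{\frac{3}{2}} + P\right) = V \left(- i + P\right) = V \left(P - i\right)$)
$g^{2}{\left(-6,\frac{1}{-14 + 11} \right)} = \left(- 6 \left(\frac{1}{-14 + 11} - i\right)\right)^{2} = \left(- 6 \left(\frac{1}{-3} - i\right)\right)^{2} = \left(- 6 \left(- \frac{1}{3} - i\right)\right)^{2} = \left(2 + 6 i\right)^{2}$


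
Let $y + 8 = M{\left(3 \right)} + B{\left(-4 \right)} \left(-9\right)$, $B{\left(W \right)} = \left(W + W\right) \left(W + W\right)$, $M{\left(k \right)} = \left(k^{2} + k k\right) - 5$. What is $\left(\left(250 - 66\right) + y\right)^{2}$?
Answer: $149769$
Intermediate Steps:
$M{\left(k \right)} = -5 + 2 k^{2}$ ($M{\left(k \right)} = \left(k^{2} + k^{2}\right) - 5 = 2 k^{2} - 5 = -5 + 2 k^{2}$)
$B{\left(W \right)} = 4 W^{2}$ ($B{\left(W \right)} = 2 W 2 W = 4 W^{2}$)
$y = -571$ ($y = -8 - \left(5 - 18 - 4 \left(-4\right)^{2} \left(-9\right)\right) = -8 + \left(\left(-5 + 2 \cdot 9\right) + 4 \cdot 16 \left(-9\right)\right) = -8 + \left(\left(-5 + 18\right) + 64 \left(-9\right)\right) = -8 + \left(13 - 576\right) = -8 - 563 = -571$)
$\left(\left(250 - 66\right) + y\right)^{2} = \left(\left(250 - 66\right) - 571\right)^{2} = \left(184 - 571\right)^{2} = \left(-387\right)^{2} = 149769$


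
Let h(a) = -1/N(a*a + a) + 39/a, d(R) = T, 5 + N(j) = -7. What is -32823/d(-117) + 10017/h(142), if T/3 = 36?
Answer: 101301473/3660 ≈ 27678.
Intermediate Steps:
N(j) = -12 (N(j) = -5 - 7 = -12)
T = 108 (T = 3*36 = 108)
d(R) = 108
h(a) = 1/12 + 39/a (h(a) = -1/(-12) + 39/a = -1*(-1/12) + 39/a = 1/12 + 39/a)
-32823/d(-117) + 10017/h(142) = -32823/108 + 10017/(((1/12)*(468 + 142)/142)) = -32823*1/108 + 10017/(((1/12)*(1/142)*610)) = -3647/12 + 10017/(305/852) = -3647/12 + 10017*(852/305) = -3647/12 + 8534484/305 = 101301473/3660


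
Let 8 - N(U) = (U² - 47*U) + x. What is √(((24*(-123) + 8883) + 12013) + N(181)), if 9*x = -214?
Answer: 2*I*√14126/3 ≈ 79.235*I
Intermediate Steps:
x = -214/9 (x = (⅑)*(-214) = -214/9 ≈ -23.778)
N(U) = 286/9 - U² + 47*U (N(U) = 8 - ((U² - 47*U) - 214/9) = 8 - (-214/9 + U² - 47*U) = 8 + (214/9 - U² + 47*U) = 286/9 - U² + 47*U)
√(((24*(-123) + 8883) + 12013) + N(181)) = √(((24*(-123) + 8883) + 12013) + (286/9 - 1*181² + 47*181)) = √(((-2952 + 8883) + 12013) + (286/9 - 1*32761 + 8507)) = √((5931 + 12013) + (286/9 - 32761 + 8507)) = √(17944 - 218000/9) = √(-56504/9) = 2*I*√14126/3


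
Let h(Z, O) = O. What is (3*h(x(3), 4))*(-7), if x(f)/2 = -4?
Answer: -84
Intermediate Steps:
x(f) = -8 (x(f) = 2*(-4) = -8)
(3*h(x(3), 4))*(-7) = (3*4)*(-7) = 12*(-7) = -84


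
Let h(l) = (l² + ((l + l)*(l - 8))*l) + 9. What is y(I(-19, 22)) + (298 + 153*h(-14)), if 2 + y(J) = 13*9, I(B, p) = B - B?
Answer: -1287694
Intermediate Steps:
h(l) = 9 + l² + 2*l²*(-8 + l) (h(l) = (l² + ((2*l)*(-8 + l))*l) + 9 = (l² + (2*l*(-8 + l))*l) + 9 = (l² + 2*l²*(-8 + l)) + 9 = 9 + l² + 2*l²*(-8 + l))
I(B, p) = 0
y(J) = 115 (y(J) = -2 + 13*9 = -2 + 117 = 115)
y(I(-19, 22)) + (298 + 153*h(-14)) = 115 + (298 + 153*(9 - 15*(-14)² + 2*(-14)³)) = 115 + (298 + 153*(9 - 15*196 + 2*(-2744))) = 115 + (298 + 153*(9 - 2940 - 5488)) = 115 + (298 + 153*(-8419)) = 115 + (298 - 1288107) = 115 - 1287809 = -1287694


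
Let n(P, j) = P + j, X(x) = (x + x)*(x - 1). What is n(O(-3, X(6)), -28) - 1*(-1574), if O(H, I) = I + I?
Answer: 1666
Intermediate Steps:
X(x) = 2*x*(-1 + x) (X(x) = (2*x)*(-1 + x) = 2*x*(-1 + x))
O(H, I) = 2*I
n(O(-3, X(6)), -28) - 1*(-1574) = (2*(2*6*(-1 + 6)) - 28) - 1*(-1574) = (2*(2*6*5) - 28) + 1574 = (2*60 - 28) + 1574 = (120 - 28) + 1574 = 92 + 1574 = 1666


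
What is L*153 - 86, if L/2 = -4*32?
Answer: -39254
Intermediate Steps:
L = -256 (L = 2*(-4*32) = 2*(-128) = -256)
L*153 - 86 = -256*153 - 86 = -39168 - 86 = -39254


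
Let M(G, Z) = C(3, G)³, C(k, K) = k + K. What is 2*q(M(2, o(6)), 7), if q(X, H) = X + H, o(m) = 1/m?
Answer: 264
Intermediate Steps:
C(k, K) = K + k
M(G, Z) = (3 + G)³ (M(G, Z) = (G + 3)³ = (3 + G)³)
q(X, H) = H + X
2*q(M(2, o(6)), 7) = 2*(7 + (3 + 2)³) = 2*(7 + 5³) = 2*(7 + 125) = 2*132 = 264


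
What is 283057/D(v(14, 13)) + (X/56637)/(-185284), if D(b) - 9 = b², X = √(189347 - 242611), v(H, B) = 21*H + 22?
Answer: 283057/99865 - I*√3329/2623482477 ≈ 2.8344 - 2.1993e-8*I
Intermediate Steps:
v(H, B) = 22 + 21*H
X = 4*I*√3329 (X = √(-53264) = 4*I*√3329 ≈ 230.79*I)
D(b) = 9 + b²
283057/D(v(14, 13)) + (X/56637)/(-185284) = 283057/(9 + (22 + 21*14)²) + ((4*I*√3329)/56637)/(-185284) = 283057/(9 + (22 + 294)²) + ((4*I*√3329)*(1/56637))*(-1/185284) = 283057/(9 + 316²) + (4*I*√3329/56637)*(-1/185284) = 283057/(9 + 99856) - I*√3329/2623482477 = 283057/99865 - I*√3329/2623482477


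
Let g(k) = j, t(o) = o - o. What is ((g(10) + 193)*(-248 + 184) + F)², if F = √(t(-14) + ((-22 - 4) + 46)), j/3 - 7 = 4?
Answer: 209207316 - 57856*√5 ≈ 2.0908e+8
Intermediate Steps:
t(o) = 0
j = 33 (j = 21 + 3*4 = 21 + 12 = 33)
g(k) = 33
F = 2*√5 (F = √(0 + ((-22 - 4) + 46)) = √(0 + (-26 + 46)) = √(0 + 20) = √20 = 2*√5 ≈ 4.4721)
((g(10) + 193)*(-248 + 184) + F)² = ((33 + 193)*(-248 + 184) + 2*√5)² = (226*(-64) + 2*√5)² = (-14464 + 2*√5)²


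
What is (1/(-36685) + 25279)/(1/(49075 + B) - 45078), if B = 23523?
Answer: -67324489556172/120054327408455 ≈ -0.56078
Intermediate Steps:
(1/(-36685) + 25279)/(1/(49075 + B) - 45078) = (1/(-36685) + 25279)/(1/(49075 + 23523) - 45078) = (-1/36685 + 25279)/(1/72598 - 45078) = 927360114/(36685*(1/72598 - 45078)) = 927360114/(36685*(-3272572643/72598)) = (927360114/36685)*(-72598/3272572643) = -67324489556172/120054327408455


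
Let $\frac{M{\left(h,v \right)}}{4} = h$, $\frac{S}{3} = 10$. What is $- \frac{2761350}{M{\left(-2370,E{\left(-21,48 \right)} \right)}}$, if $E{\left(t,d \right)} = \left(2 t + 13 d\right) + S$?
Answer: $\frac{92045}{316} \approx 291.28$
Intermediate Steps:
$S = 30$ ($S = 3 \cdot 10 = 30$)
$E{\left(t,d \right)} = 30 + 2 t + 13 d$ ($E{\left(t,d \right)} = \left(2 t + 13 d\right) + 30 = 30 + 2 t + 13 d$)
$M{\left(h,v \right)} = 4 h$
$- \frac{2761350}{M{\left(-2370,E{\left(-21,48 \right)} \right)}} = - \frac{2761350}{4 \left(-2370\right)} = - \frac{2761350}{-9480} = \left(-2761350\right) \left(- \frac{1}{9480}\right) = \frac{92045}{316}$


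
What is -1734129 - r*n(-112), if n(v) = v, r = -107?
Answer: -1746113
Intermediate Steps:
-1734129 - r*n(-112) = -1734129 - (-107)*(-112) = -1734129 - 1*11984 = -1734129 - 11984 = -1746113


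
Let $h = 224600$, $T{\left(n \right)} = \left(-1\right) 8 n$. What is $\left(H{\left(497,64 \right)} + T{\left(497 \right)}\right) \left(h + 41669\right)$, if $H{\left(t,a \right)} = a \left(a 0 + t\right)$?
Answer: $7410798808$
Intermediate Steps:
$T{\left(n \right)} = - 8 n$
$H{\left(t,a \right)} = a t$ ($H{\left(t,a \right)} = a \left(0 + t\right) = a t$)
$\left(H{\left(497,64 \right)} + T{\left(497 \right)}\right) \left(h + 41669\right) = \left(64 \cdot 497 - 3976\right) \left(224600 + 41669\right) = \left(31808 - 3976\right) 266269 = 27832 \cdot 266269 = 7410798808$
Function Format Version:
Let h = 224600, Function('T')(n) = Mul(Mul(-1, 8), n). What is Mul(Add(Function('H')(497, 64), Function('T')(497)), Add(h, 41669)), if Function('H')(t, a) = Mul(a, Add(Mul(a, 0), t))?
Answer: 7410798808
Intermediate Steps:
Function('T')(n) = Mul(-8, n)
Function('H')(t, a) = Mul(a, t) (Function('H')(t, a) = Mul(a, Add(0, t)) = Mul(a, t))
Mul(Add(Function('H')(497, 64), Function('T')(497)), Add(h, 41669)) = Mul(Add(Mul(64, 497), Mul(-8, 497)), Add(224600, 41669)) = Mul(Add(31808, -3976), 266269) = Mul(27832, 266269) = 7410798808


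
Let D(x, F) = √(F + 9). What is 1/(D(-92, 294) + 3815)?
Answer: 3815/14553922 - √303/14553922 ≈ 0.00026093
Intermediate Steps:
D(x, F) = √(9 + F)
1/(D(-92, 294) + 3815) = 1/(√(9 + 294) + 3815) = 1/(√303 + 3815) = 1/(3815 + √303)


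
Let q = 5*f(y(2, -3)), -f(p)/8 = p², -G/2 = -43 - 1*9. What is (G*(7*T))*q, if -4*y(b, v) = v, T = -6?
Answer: 98280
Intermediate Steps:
y(b, v) = -v/4
G = 104 (G = -2*(-43 - 1*9) = -2*(-43 - 9) = -2*(-52) = 104)
f(p) = -8*p²
q = -45/2 (q = 5*(-8*(-¼*(-3))²) = 5*(-8*(¾)²) = 5*(-8*9/16) = 5*(-9/2) = -45/2 ≈ -22.500)
(G*(7*T))*q = (104*(7*(-6)))*(-45/2) = (104*(-42))*(-45/2) = -4368*(-45/2) = 98280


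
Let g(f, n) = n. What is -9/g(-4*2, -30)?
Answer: 3/10 ≈ 0.30000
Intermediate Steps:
-9/g(-4*2, -30) = -9/(-30) = -9*(-1/30) = 3/10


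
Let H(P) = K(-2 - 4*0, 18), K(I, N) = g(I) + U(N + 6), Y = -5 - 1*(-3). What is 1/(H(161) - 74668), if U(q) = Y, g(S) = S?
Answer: -1/74672 ≈ -1.3392e-5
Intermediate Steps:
Y = -2 (Y = -5 + 3 = -2)
U(q) = -2
K(I, N) = -2 + I (K(I, N) = I - 2 = -2 + I)
H(P) = -4 (H(P) = -2 + (-2 - 4*0) = -2 + (-2 + 0) = -2 - 2 = -4)
1/(H(161) - 74668) = 1/(-4 - 74668) = 1/(-74672) = -1/74672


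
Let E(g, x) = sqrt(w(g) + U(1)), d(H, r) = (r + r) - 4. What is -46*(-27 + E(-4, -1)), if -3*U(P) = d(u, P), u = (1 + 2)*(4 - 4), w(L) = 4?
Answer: 1242 - 46*sqrt(42)/3 ≈ 1142.6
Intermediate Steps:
u = 0 (u = 3*0 = 0)
d(H, r) = -4 + 2*r (d(H, r) = 2*r - 4 = -4 + 2*r)
U(P) = 4/3 - 2*P/3 (U(P) = -(-4 + 2*P)/3 = 4/3 - 2*P/3)
E(g, x) = sqrt(42)/3 (E(g, x) = sqrt(4 + (4/3 - 2/3*1)) = sqrt(4 + (4/3 - 2/3)) = sqrt(4 + 2/3) = sqrt(14/3) = sqrt(42)/3)
-46*(-27 + E(-4, -1)) = -46*(-27 + sqrt(42)/3) = 1242 - 46*sqrt(42)/3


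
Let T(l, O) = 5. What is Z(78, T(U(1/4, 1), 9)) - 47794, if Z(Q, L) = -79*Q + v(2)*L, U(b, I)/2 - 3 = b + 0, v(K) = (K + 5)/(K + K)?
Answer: -215789/4 ≈ -53947.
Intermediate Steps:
v(K) = (5 + K)/(2*K) (v(K) = (5 + K)/((2*K)) = (5 + K)*(1/(2*K)) = (5 + K)/(2*K))
U(b, I) = 6 + 2*b (U(b, I) = 6 + 2*(b + 0) = 6 + 2*b)
Z(Q, L) = -79*Q + 7*L/4 (Z(Q, L) = -79*Q + ((½)*(5 + 2)/2)*L = -79*Q + ((½)*(½)*7)*L = -79*Q + 7*L/4)
Z(78, T(U(1/4, 1), 9)) - 47794 = (-79*78 + (7/4)*5) - 47794 = (-6162 + 35/4) - 47794 = -24613/4 - 47794 = -215789/4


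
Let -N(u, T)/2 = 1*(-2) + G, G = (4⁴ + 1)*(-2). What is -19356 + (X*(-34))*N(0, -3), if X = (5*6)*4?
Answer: -4229916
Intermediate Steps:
X = 120 (X = 30*4 = 120)
G = -514 (G = (256 + 1)*(-2) = 257*(-2) = -514)
N(u, T) = 1032 (N(u, T) = -2*(1*(-2) - 514) = -2*(-2 - 514) = -2*(-516) = 1032)
-19356 + (X*(-34))*N(0, -3) = -19356 + (120*(-34))*1032 = -19356 - 4080*1032 = -19356 - 4210560 = -4229916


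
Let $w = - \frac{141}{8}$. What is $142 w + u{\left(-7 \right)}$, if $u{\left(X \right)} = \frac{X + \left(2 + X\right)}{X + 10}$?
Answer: $- \frac{10027}{4} \approx -2506.8$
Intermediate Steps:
$w = - \frac{141}{8}$ ($w = \left(-141\right) \frac{1}{8} = - \frac{141}{8} \approx -17.625$)
$u{\left(X \right)} = \frac{2 + 2 X}{10 + X}$
$142 w + u{\left(-7 \right)} = 142 \left(- \frac{141}{8}\right) + \frac{2 \left(1 - 7\right)}{10 - 7} = - \frac{10011}{4} + 2 \cdot \frac{1}{3} \left(-6\right) = - \frac{10011}{4} - 4 = - \frac{10027}{4}$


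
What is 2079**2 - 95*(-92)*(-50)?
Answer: 3885241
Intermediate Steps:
2079**2 - 95*(-92)*(-50) = 4322241 + 8740*(-50) = 4322241 - 437000 = 3885241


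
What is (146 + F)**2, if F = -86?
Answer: 3600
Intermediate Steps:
(146 + F)**2 = (146 - 86)**2 = 60**2 = 3600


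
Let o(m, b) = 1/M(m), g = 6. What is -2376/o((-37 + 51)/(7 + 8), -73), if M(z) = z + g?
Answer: -82368/5 ≈ -16474.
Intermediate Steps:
M(z) = 6 + z (M(z) = z + 6 = 6 + z)
o(m, b) = 1/(6 + m)
-2376/o((-37 + 51)/(7 + 8), -73) = -(14256 + 2376*(-37 + 51)/(7 + 8)) = -2376/(1/(6 + 14/15)) = -2376/(1/(104/15)) = -2376/15/104 = -2376*104/15 = -82368/5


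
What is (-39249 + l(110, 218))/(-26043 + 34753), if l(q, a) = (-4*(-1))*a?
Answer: -38377/8710 ≈ -4.4061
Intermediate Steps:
l(q, a) = 4*a
(-39249 + l(110, 218))/(-26043 + 34753) = (-39249 + 4*218)/(-26043 + 34753) = (-39249 + 872)/8710 = -38377*1/8710 = -38377/8710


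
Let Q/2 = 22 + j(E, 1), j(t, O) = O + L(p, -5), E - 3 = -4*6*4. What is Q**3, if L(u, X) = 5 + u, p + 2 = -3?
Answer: 97336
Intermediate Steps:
p = -5 (p = -2 - 3 = -5)
E = -93 (E = 3 - 4*6*4 = 3 - 24*4 = 3 - 96 = -93)
j(t, O) = O (j(t, O) = O + (5 - 5) = O + 0 = O)
Q = 46 (Q = 2*(22 + 1) = 2*23 = 46)
Q**3 = 46**3 = 97336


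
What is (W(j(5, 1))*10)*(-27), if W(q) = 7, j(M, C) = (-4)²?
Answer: -1890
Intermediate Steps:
j(M, C) = 16
(W(j(5, 1))*10)*(-27) = (7*10)*(-27) = 70*(-27) = -1890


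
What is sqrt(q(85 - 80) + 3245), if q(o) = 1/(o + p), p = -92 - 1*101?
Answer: sqrt(28672773)/94 ≈ 56.965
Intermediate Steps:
p = -193 (p = -92 - 101 = -193)
q(o) = 1/(-193 + o) (q(o) = 1/(o - 193) = 1/(-193 + o))
sqrt(q(85 - 80) + 3245) = sqrt(1/(-193 + (85 - 80)) + 3245) = sqrt(1/(-193 + 5) + 3245) = sqrt(1/(-188) + 3245) = sqrt(-1/188 + 3245) = sqrt(610059/188) = sqrt(28672773)/94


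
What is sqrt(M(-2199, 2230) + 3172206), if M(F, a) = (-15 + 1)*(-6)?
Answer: sqrt(3172290) ≈ 1781.1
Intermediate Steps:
M(F, a) = 84 (M(F, a) = -14*(-6) = 84)
sqrt(M(-2199, 2230) + 3172206) = sqrt(84 + 3172206) = sqrt(3172290)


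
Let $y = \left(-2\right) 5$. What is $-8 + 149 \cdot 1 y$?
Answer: $-1498$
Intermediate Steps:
$y = -10$
$-8 + 149 \cdot 1 y = -8 + 149 \cdot 1 \left(-10\right) = -8 + 149 \left(-10\right) = -8 - 1490 = -1498$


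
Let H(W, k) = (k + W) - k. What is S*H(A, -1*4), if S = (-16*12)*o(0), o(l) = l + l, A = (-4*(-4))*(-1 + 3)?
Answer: 0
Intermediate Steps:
A = 32 (A = 16*2 = 32)
o(l) = 2*l
H(W, k) = W (H(W, k) = (W + k) - k = W)
S = 0 (S = (-16*12)*(2*0) = -192*0 = 0)
S*H(A, -1*4) = 0*32 = 0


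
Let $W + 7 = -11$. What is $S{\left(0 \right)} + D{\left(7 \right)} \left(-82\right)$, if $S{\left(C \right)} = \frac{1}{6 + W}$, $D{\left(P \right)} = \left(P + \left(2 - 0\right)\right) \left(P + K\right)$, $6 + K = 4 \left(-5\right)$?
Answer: $\frac{168263}{12} \approx 14022.0$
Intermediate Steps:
$W = -18$ ($W = -7 - 11 = -18$)
$K = -26$ ($K = -6 + 4 \left(-5\right) = -6 - 20 = -26$)
$D{\left(P \right)} = \left(-26 + P\right) \left(2 + P\right)$ ($D{\left(P \right)} = \left(P + \left(2 - 0\right)\right) \left(P - 26\right) = \left(P + \left(2 + 0\right)\right) \left(-26 + P\right) = \left(P + 2\right) \left(-26 + P\right) = \left(2 + P\right) \left(-26 + P\right) = \left(-26 + P\right) \left(2 + P\right)$)
$S{\left(C \right)} = - \frac{1}{12}$ ($S{\left(C \right)} = \frac{1}{6 - 18} = \frac{1}{-12} = - \frac{1}{12}$)
$S{\left(0 \right)} + D{\left(7 \right)} \left(-82\right) = - \frac{1}{12} + \left(-52 + 7^{2} - 168\right) \left(-82\right) = - \frac{1}{12} + \left(-52 + 49 - 168\right) \left(-82\right) = - \frac{1}{12} - -14022 = - \frac{1}{12} + 14022 = \frac{168263}{12}$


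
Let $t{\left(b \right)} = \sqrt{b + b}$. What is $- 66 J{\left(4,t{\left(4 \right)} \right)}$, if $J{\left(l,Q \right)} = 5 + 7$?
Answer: $-792$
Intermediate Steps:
$t{\left(b \right)} = \sqrt{2} \sqrt{b}$ ($t{\left(b \right)} = \sqrt{2 b} = \sqrt{2} \sqrt{b}$)
$J{\left(l,Q \right)} = 12$
$- 66 J{\left(4,t{\left(4 \right)} \right)} = \left(-66\right) 12 = -792$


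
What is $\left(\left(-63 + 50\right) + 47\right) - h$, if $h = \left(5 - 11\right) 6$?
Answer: $70$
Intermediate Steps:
$h = -36$ ($h = \left(-6\right) 6 = -36$)
$\left(\left(-63 + 50\right) + 47\right) - h = \left(\left(-63 + 50\right) + 47\right) - -36 = \left(-13 + 47\right) + 36 = 34 + 36 = 70$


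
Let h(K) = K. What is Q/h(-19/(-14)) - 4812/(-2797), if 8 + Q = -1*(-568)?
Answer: 22019908/53143 ≈ 414.35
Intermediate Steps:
Q = 560 (Q = -8 - 1*(-568) = -8 + 568 = 560)
Q/h(-19/(-14)) - 4812/(-2797) = 560/((-19/(-14))) - 4812/(-2797) = 560/((-19*(-1/14))) - 4812*(-1/2797) = 560/(19/14) + 4812/2797 = 560*(14/19) + 4812/2797 = 7840/19 + 4812/2797 = 22019908/53143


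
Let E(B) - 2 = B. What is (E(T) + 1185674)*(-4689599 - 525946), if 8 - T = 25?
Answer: -6183857869155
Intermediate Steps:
T = -17 (T = 8 - 1*25 = 8 - 25 = -17)
E(B) = 2 + B
(E(T) + 1185674)*(-4689599 - 525946) = ((2 - 17) + 1185674)*(-4689599 - 525946) = (-15 + 1185674)*(-5215545) = 1185659*(-5215545) = -6183857869155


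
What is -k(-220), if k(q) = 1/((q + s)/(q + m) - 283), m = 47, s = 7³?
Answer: 173/49082 ≈ 0.0035247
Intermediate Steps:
s = 343
k(q) = 1/(-283 + (343 + q)/(47 + q)) (k(q) = 1/((q + 343)/(q + 47) - 283) = 1/((343 + q)/(47 + q) - 283) = 1/(-283 + (343 + q)/(47 + q)))
-k(-220) = -(-47 - 1*(-220))/(2*(6479 + 141*(-220))) = -(-47 + 220)/(2*(6479 - 31020)) = -173/(2*(-24541)) = -(-1)*173/(2*24541) = -1*(-173/49082) = 173/49082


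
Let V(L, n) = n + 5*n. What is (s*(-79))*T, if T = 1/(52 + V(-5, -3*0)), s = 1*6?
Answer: -237/26 ≈ -9.1154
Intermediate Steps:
s = 6
V(L, n) = 6*n
T = 1/52 (T = 1/(52 + 6*(-3*0)) = 1/(52 + 6*0) = 1/(52 + 0) = 1/52 ≈ 0.019231)
(s*(-79))*T = (6*(-79))*(1/52) = -474*1/52 = -237/26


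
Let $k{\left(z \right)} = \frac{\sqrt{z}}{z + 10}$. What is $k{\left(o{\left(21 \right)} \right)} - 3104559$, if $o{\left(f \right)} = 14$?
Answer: $-3104559 + \frac{\sqrt{14}}{24} \approx -3.1046 \cdot 10^{6}$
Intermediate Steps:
$k{\left(z \right)} = \frac{\sqrt{z}}{10 + z}$
$k{\left(o{\left(21 \right)} \right)} - 3104559 = \frac{\sqrt{14}}{10 + 14} - 3104559 = \frac{\sqrt{14}}{24} - 3104559 = -3104559 + \frac{\sqrt{14}}{24}$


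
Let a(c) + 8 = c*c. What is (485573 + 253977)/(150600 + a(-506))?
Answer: 369775/203314 ≈ 1.8187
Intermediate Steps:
a(c) = -8 + c² (a(c) = -8 + c*c = -8 + c²)
(485573 + 253977)/(150600 + a(-506)) = (485573 + 253977)/(150600 + (-8 + (-506)²)) = 739550/(150600 + (-8 + 256036)) = 739550/(150600 + 256028) = 739550/406628 = 739550*(1/406628) = 369775/203314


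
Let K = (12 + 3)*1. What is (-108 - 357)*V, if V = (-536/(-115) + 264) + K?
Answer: -3033753/23 ≈ -1.3190e+5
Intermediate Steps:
K = 15 (K = 15*1 = 15)
V = 32621/115 (V = (-536/(-115) + 264) + 15 = (-536*(-1/115) + 264) + 15 = (536/115 + 264) + 15 = 30896/115 + 15 = 32621/115 ≈ 283.66)
(-108 - 357)*V = (-108 - 357)*(32621/115) = -465*32621/115 = -3033753/23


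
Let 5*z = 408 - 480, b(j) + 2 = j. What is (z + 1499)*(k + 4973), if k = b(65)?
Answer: 37382228/5 ≈ 7.4764e+6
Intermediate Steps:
b(j) = -2 + j
z = -72/5 (z = (408 - 480)/5 = (⅕)*(-72) = -72/5 ≈ -14.400)
k = 63 (k = -2 + 65 = 63)
(z + 1499)*(k + 4973) = (-72/5 + 1499)*(63 + 4973) = (7423/5)*5036 = 37382228/5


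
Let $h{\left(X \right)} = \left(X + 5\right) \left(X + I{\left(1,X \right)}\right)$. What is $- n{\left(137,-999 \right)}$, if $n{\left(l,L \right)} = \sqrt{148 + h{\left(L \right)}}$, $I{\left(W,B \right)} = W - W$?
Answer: $- \sqrt{993154} \approx -996.57$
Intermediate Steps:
$I{\left(W,B \right)} = 0$
$h{\left(X \right)} = X \left(5 + X\right)$ ($h{\left(X \right)} = \left(X + 5\right) \left(X + 0\right) = \left(5 + X\right) X = X \left(5 + X\right)$)
$n{\left(l,L \right)} = \sqrt{148 + L \left(5 + L\right)}$
$- n{\left(137,-999 \right)} = - \sqrt{148 + \left(-999\right)^{2} + 5 \left(-999\right)} = - \sqrt{148 + 998001 - 4995} = - \sqrt{993154}$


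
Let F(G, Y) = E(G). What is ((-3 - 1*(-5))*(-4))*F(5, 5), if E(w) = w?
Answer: -40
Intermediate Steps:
F(G, Y) = G
((-3 - 1*(-5))*(-4))*F(5, 5) = ((-3 - 1*(-5))*(-4))*5 = ((-3 + 5)*(-4))*5 = (2*(-4))*5 = -8*5 = -40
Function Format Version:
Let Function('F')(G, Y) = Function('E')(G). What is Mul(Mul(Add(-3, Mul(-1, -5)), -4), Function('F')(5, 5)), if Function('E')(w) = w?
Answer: -40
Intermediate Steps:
Function('F')(G, Y) = G
Mul(Mul(Add(-3, Mul(-1, -5)), -4), Function('F')(5, 5)) = Mul(Mul(Add(-3, Mul(-1, -5)), -4), 5) = Mul(Mul(Add(-3, 5), -4), 5) = Mul(Mul(2, -4), 5) = Mul(-8, 5) = -40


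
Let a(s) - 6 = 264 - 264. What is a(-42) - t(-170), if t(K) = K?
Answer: 176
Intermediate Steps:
a(s) = 6 (a(s) = 6 + (264 - 264) = 6 + 0 = 6)
a(-42) - t(-170) = 6 - 1*(-170) = 6 + 170 = 176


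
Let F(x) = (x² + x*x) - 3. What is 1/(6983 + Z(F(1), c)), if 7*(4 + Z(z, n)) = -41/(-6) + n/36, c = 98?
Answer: 63/439763 ≈ 0.00014326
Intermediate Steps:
F(x) = -3 + 2*x² (F(x) = (x² + x²) - 3 = 2*x² - 3 = -3 + 2*x²)
Z(z, n) = -127/42 + n/252 (Z(z, n) = -4 + (-41/(-6) + n/36)/7 = -4 + (-41*(-⅙) + n*(1/36))/7 = -4 + (41/6 + n/36)/7 = -4 + (41/42 + n/252) = -127/42 + n/252)
1/(6983 + Z(F(1), c)) = 1/(6983 + (-127/42 + (1/252)*98)) = 1/(6983 + (-127/42 + 7/18)) = 1/(6983 - 166/63) = 1/(439763/63) = 63/439763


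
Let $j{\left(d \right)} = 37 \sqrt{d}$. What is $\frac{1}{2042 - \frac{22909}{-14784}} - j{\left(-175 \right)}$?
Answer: $\frac{14784}{30211837} - 185 i \sqrt{7} \approx 0.00048934 - 489.46 i$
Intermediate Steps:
$\frac{1}{2042 - \frac{22909}{-14784}} - j{\left(-175 \right)} = \frac{1}{2042 - \frac{22909}{-14784}} - 37 \sqrt{-175} = \frac{1}{2042 - - \frac{22909}{14784}} - 37 \cdot 5 i \sqrt{7} = \frac{1}{2042 + \frac{22909}{14784}} - 185 i \sqrt{7} = \frac{1}{\frac{30211837}{14784}} - 185 i \sqrt{7} = \frac{14784}{30211837} - 185 i \sqrt{7}$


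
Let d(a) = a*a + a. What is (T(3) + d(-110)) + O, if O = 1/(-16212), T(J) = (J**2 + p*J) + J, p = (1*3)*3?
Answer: 195014147/16212 ≈ 12029.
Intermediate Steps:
p = 9 (p = 3*3 = 9)
d(a) = a + a**2 (d(a) = a**2 + a = a + a**2)
T(J) = J**2 + 10*J (T(J) = (J**2 + 9*J) + J = J**2 + 10*J)
O = -1/16212 ≈ -6.1683e-5
(T(3) + d(-110)) + O = (3*(10 + 3) - 110*(1 - 110)) - 1/16212 = (3*13 - 110*(-109)) - 1/16212 = (39 + 11990) - 1/16212 = 12029 - 1/16212 = 195014147/16212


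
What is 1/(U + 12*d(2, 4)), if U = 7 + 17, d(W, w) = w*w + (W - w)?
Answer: 1/192 ≈ 0.0052083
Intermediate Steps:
d(W, w) = W + w**2 - w (d(W, w) = w**2 + (W - w) = W + w**2 - w)
U = 24
1/(U + 12*d(2, 4)) = 1/(24 + 12*(2 + 4**2 - 1*4)) = 1/(24 + 12*(2 + 16 - 4)) = 1/(24 + 12*14) = 1/(24 + 168) = 1/192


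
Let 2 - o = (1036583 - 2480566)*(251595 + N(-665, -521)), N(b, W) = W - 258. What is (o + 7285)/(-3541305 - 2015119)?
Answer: -362174047415/5556424 ≈ -65181.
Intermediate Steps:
N(b, W) = -258 + W
o = 362174040130 (o = 2 - (1036583 - 2480566)*(251595 + (-258 - 521)) = 2 - (-1443983)*(251595 - 779) = 2 - (-1443983)*250816 = 2 - 1*(-362174040128) = 2 + 362174040128 = 362174040130)
(o + 7285)/(-3541305 - 2015119) = (362174040130 + 7285)/(-3541305 - 2015119) = 362174047415/(-5556424) = 362174047415*(-1/5556424) = -362174047415/5556424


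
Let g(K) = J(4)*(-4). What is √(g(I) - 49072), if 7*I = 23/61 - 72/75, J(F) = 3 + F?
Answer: 10*I*√491 ≈ 221.59*I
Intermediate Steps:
I = -127/1525 (I = (23/61 - 72/75)/7 = (23*(1/61) - 72*1/75)/7 = (23/61 - 24/25)/7 = (⅐)*(-889/1525) = -127/1525 ≈ -0.083279)
g(K) = -28 (g(K) = (3 + 4)*(-4) = 7*(-4) = -28)
√(g(I) - 49072) = √(-28 - 49072) = √(-49100) = 10*I*√491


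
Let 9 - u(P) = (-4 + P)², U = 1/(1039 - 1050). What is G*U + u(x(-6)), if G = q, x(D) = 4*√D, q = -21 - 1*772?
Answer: 1772/11 + 32*I*√6 ≈ 161.09 + 78.384*I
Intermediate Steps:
q = -793 (q = -21 - 772 = -793)
U = -1/11 (U = 1/(-11) = -1/11 ≈ -0.090909)
u(P) = 9 - (-4 + P)²
G = -793
G*U + u(x(-6)) = -793*(-1/11) + (9 - (-4 + 4*√(-6))²) = 793/11 + (9 - (-4 + 4*(I*√6))²) = 793/11 + (9 - (-4 + 4*I*√6)²) = 892/11 - (-4 + 4*I*√6)²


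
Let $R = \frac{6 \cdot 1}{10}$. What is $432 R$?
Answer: $\frac{1296}{5} \approx 259.2$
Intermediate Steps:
$R = \frac{3}{5}$ ($R = 6 \cdot \frac{1}{10} = \frac{3}{5} \approx 0.6$)
$432 R = 432 \cdot \frac{3}{5} = \frac{1296}{5}$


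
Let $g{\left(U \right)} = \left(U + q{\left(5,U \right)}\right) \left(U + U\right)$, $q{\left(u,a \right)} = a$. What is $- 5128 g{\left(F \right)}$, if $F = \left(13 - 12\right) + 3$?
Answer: $-328192$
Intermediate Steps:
$F = 4$ ($F = 1 + 3 = 4$)
$g{\left(U \right)} = 4 U^{2}$ ($g{\left(U \right)} = \left(U + U\right) \left(U + U\right) = 2 U 2 U = 4 U^{2}$)
$- 5128 g{\left(F \right)} = - 5128 \cdot 4 \cdot 4^{2} = - 5128 \cdot 4 \cdot 16 = \left(-5128\right) 64 = -328192$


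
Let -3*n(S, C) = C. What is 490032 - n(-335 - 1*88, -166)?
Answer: 1469930/3 ≈ 4.8998e+5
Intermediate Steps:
n(S, C) = -C/3
490032 - n(-335 - 1*88, -166) = 490032 - (-1)*(-166)/3 = 490032 - 1*166/3 = 490032 - 166/3 = 1469930/3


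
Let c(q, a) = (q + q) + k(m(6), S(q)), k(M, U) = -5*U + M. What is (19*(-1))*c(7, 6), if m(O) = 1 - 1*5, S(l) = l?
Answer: 475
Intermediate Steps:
m(O) = -4 (m(O) = 1 - 5 = -4)
k(M, U) = M - 5*U
c(q, a) = -4 - 3*q (c(q, a) = (q + q) + (-4 - 5*q) = 2*q + (-4 - 5*q) = -4 - 3*q)
(19*(-1))*c(7, 6) = (19*(-1))*(-4 - 3*7) = -19*(-4 - 21) = -19*(-25) = 475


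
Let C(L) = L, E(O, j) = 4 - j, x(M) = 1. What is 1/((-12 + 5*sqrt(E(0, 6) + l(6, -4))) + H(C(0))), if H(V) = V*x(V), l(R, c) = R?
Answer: -1/2 ≈ -0.50000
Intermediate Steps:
H(V) = V (H(V) = V*1 = V)
1/((-12 + 5*sqrt(E(0, 6) + l(6, -4))) + H(C(0))) = 1/((-12 + 5*sqrt((4 - 1*6) + 6)) + 0) = 1/((-12 + 5*sqrt((4 - 6) + 6)) + 0) = 1/((-12 + 5*sqrt(-2 + 6)) + 0) = 1/((-12 + 5*sqrt(4)) + 0) = 1/((-12 + 5*2) + 0) = 1/((-12 + 10) + 0) = 1/(-2 + 0) = 1/(-2) = -1/2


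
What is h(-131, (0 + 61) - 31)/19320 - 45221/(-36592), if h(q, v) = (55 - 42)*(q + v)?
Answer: 103203053/88369680 ≈ 1.1679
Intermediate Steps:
h(q, v) = 13*q + 13*v (h(q, v) = 13*(q + v) = 13*q + 13*v)
h(-131, (0 + 61) - 31)/19320 - 45221/(-36592) = (13*(-131) + 13*((0 + 61) - 31))/19320 - 45221/(-36592) = (-1703 + 13*(61 - 31))*(1/19320) - 45221*(-1/36592) = (-1703 + 13*30)*(1/19320) + 45221/36592 = (-1703 + 390)*(1/19320) + 45221/36592 = -1313*1/19320 + 45221/36592 = -1313/19320 + 45221/36592 = 103203053/88369680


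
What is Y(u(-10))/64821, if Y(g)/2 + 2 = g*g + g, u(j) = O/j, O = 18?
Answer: -28/1620525 ≈ -1.7278e-5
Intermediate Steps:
u(j) = 18/j
Y(g) = -4 + 2*g + 2*g² (Y(g) = -4 + 2*(g*g + g) = -4 + 2*(g² + g) = -4 + 2*(g + g²) = -4 + (2*g + 2*g²) = -4 + 2*g + 2*g²)
Y(u(-10))/64821 = (-4 + 2*(18/(-10)) + 2*(18/(-10))²)/64821 = (-4 + 2*(18*(-⅒)) + 2*(18*(-⅒))²)*(1/64821) = (-4 + 2*(-9/5) + 2*(-9/5)²)*(1/64821) = (-4 - 18/5 + 2*(81/25))*(1/64821) = (-4 - 18/5 + 162/25)*(1/64821) = -28/25*1/64821 = -28/1620525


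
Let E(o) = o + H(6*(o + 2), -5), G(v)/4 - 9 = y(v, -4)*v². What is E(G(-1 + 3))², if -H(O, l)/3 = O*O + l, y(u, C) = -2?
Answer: 14969161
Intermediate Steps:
H(O, l) = -3*l - 3*O² (H(O, l) = -3*(O*O + l) = -3*(O² + l) = -3*(l + O²) = -3*l - 3*O²)
G(v) = 36 - 8*v² (G(v) = 36 + 4*(-2*v²) = 36 - 8*v²)
E(o) = 15 + o - 3*(12 + 6*o)² (E(o) = o + (-3*(-5) - 3*36*(o + 2)²) = o + (15 - 3*36*(2 + o)²) = o + (15 - 3*(12 + 6*o)²) = 15 + o - 3*(12 + 6*o)²)
E(G(-1 + 3))² = (15 + (36 - 8*(-1 + 3)²) - 108*(2 + (36 - 8*(-1 + 3)²))²)² = (15 + (36 - 8*2²) - 108*(2 + (36 - 8*2²))²)² = (15 + (36 - 8*4) - 108*(2 + (36 - 8*4))²)² = (15 + (36 - 32) - 108*(2 + (36 - 32))²)² = (15 + 4 - 108*(2 + 4)²)² = (15 + 4 - 108*6²)² = (15 + 4 - 108*36)² = (15 + 4 - 3888)² = (-3869)² = 14969161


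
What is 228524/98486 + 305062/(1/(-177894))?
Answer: -2672353565818742/49243 ≈ -5.4269e+10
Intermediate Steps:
228524/98486 + 305062/(1/(-177894)) = 228524*(1/98486) + 305062/(-1/177894) = 114262/49243 + 305062*(-177894) = 114262/49243 - 54268699428 = -2672353565818742/49243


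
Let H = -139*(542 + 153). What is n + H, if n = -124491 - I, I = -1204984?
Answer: 983888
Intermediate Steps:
H = -96605 (H = -139*695 = -96605)
n = 1080493 (n = -124491 - 1*(-1204984) = -124491 + 1204984 = 1080493)
n + H = 1080493 - 96605 = 983888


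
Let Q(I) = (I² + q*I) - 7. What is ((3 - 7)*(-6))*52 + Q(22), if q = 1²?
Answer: 1747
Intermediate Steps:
q = 1
Q(I) = -7 + I + I² (Q(I) = (I² + 1*I) - 7 = (I² + I) - 7 = (I + I²) - 7 = -7 + I + I²)
((3 - 7)*(-6))*52 + Q(22) = ((3 - 7)*(-6))*52 + (-7 + 22 + 22²) = -4*(-6)*52 + (-7 + 22 + 484) = 24*52 + 499 = 1248 + 499 = 1747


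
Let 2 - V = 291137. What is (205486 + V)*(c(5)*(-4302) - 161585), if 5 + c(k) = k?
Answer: 13839593665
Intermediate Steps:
V = -291135 (V = 2 - 1*291137 = 2 - 291137 = -291135)
c(k) = -5 + k
(205486 + V)*(c(5)*(-4302) - 161585) = (205486 - 291135)*((-5 + 5)*(-4302) - 161585) = -85649*(0*(-4302) - 161585) = -85649*(0 - 161585) = -85649*(-161585) = 13839593665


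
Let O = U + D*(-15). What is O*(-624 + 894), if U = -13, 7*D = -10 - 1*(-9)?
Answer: -20520/7 ≈ -2931.4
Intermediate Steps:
D = -⅐ (D = (-10 - 1*(-9))/7 = (-10 + 9)/7 = (⅐)*(-1) = -⅐ ≈ -0.14286)
O = -76/7 (O = -13 - ⅐*(-15) = -13 + 15/7 = -76/7 ≈ -10.857)
O*(-624 + 894) = -76*(-624 + 894)/7 = -76/7*270 = -20520/7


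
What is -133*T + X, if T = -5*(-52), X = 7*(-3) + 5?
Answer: -34596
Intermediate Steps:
X = -16 (X = -21 + 5 = -16)
T = 260
-133*T + X = -133*260 - 16 = -34580 - 16 = -34596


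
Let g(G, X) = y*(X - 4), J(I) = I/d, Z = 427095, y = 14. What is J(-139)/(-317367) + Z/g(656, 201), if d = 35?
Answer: 3440250503/22215690 ≈ 154.86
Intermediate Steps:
J(I) = I/35
g(G, X) = -56 + 14*X (g(G, X) = 14*(X - 4) = 14*(-4 + X) = -56 + 14*X)
J(-139)/(-317367) + Z/g(656, 201) = ((1/35)*(-139))/(-317367) + 427095/(-56 + 14*201) = -139/35*(-1/317367) + 427095/(-56 + 2814) = 139/11107845 + 427095/2758 = 3440250503/22215690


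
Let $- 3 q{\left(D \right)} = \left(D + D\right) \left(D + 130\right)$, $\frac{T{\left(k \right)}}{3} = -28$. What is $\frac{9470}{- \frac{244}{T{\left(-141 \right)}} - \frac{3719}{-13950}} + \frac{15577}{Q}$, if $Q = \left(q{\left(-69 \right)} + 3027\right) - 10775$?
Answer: $\frac{4565268328909}{1530453386} \approx 2983.0$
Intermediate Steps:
$T{\left(k \right)} = -84$ ($T{\left(k \right)} = 3 \left(-28\right) = -84$)
$q{\left(D \right)} = - \frac{2 D \left(130 + D\right)}{3}$ ($q{\left(D \right)} = - \frac{\left(D + D\right) \left(D + 130\right)}{3} = - \frac{2 D \left(130 + D\right)}{3}$)
$Q = -4942$ ($Q = \left(\left(- \frac{2}{3}\right) \left(-69\right) \left(130 - 69\right) + 3027\right) - 10775 = \left(\left(- \frac{2}{3}\right) \left(-69\right) 61 + 3027\right) - 10775 = \left(2806 + 3027\right) - 10775 = 5833 - 10775 = -4942$)
$\frac{9470}{- \frac{244}{T{\left(-141 \right)}} - \frac{3719}{-13950}} + \frac{15577}{Q} = \frac{9470}{- \frac{244}{-84} - \frac{3719}{-13950}} + \frac{15577}{-4942} = \frac{9470}{\left(-244\right) \left(- \frac{1}{84}\right) - - \frac{3719}{13950}} + 15577 \left(- \frac{1}{4942}\right) = \frac{9470}{\frac{61}{21} + \frac{3719}{13950}} - \frac{15577}{4942} = \frac{9470}{\frac{309683}{97650}} - \frac{15577}{4942} = 9470 \cdot \frac{97650}{309683} - \frac{15577}{4942} = \frac{924745500}{309683} - \frac{15577}{4942} = \frac{4565268328909}{1530453386}$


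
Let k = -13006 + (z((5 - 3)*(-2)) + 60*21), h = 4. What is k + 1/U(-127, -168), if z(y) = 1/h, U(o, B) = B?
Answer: -1973287/168 ≈ -11746.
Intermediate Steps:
z(y) = ¼ (z(y) = 1/4 = ¼)
k = -46983/4 (k = -13006 + (¼ + 60*21) = -13006 + (¼ + 1260) = -13006 + 5041/4 = -46983/4 ≈ -11746.)
k + 1/U(-127, -168) = -46983/4 + 1/(-168) = -46983/4 - 1/168 = -1973287/168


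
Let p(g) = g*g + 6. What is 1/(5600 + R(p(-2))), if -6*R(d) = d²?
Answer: 3/16750 ≈ 0.00017910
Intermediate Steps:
p(g) = 6 + g² (p(g) = g² + 6 = 6 + g²)
R(d) = -d²/6
1/(5600 + R(p(-2))) = 1/(5600 - (6 + (-2)²)²/6) = 1/(5600 - (6 + 4)²/6) = 1/(5600 - ⅙*10²) = 1/(5600 - ⅙*100) = 1/(5600 - 50/3) = 1/(16750/3) = 3/16750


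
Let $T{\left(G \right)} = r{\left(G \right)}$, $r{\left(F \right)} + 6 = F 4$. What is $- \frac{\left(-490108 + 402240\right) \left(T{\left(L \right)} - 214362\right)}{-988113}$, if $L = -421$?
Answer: $\frac{18984057136}{988113} \approx 19212.0$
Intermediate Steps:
$r{\left(F \right)} = -6 + 4 F$ ($r{\left(F \right)} = -6 + F 4 = -6 + 4 F$)
$T{\left(G \right)} = -6 + 4 G$
$- \frac{\left(-490108 + 402240\right) \left(T{\left(L \right)} - 214362\right)}{-988113} = - \frac{\left(-490108 + 402240\right) \left(\left(-6 + 4 \left(-421\right)\right) - 214362\right)}{-988113} = - \frac{- 87868 \left(\left(-6 - 1684\right) - 214362\right) \left(-1\right)}{988113} = - \frac{- 87868 \left(-1690 - 214362\right) \left(-1\right)}{988113} = - \frac{\left(-87868\right) \left(-216052\right) \left(-1\right)}{988113} = - \frac{18984057136 \left(-1\right)}{988113} = \left(-1\right) \left(- \frac{18984057136}{988113}\right) = \frac{18984057136}{988113}$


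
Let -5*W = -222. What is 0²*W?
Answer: 0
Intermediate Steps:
W = 222/5 (W = -⅕*(-222) = 222/5 ≈ 44.400)
0²*W = 0²*(222/5) = 0*(222/5) = 0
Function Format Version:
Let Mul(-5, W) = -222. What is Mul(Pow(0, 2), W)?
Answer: 0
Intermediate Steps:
W = Rational(222, 5) (W = Mul(Rational(-1, 5), -222) = Rational(222, 5) ≈ 44.400)
Mul(Pow(0, 2), W) = Mul(Pow(0, 2), Rational(222, 5)) = Mul(0, Rational(222, 5)) = 0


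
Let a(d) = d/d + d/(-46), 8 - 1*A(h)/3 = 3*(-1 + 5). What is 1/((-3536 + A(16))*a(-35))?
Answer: -23/143694 ≈ -0.00016006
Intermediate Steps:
A(h) = -12 (A(h) = 24 - 9*(-1 + 5) = 24 - 9*4 = 24 - 3*12 = 24 - 36 = -12)
a(d) = 1 - d/46 (a(d) = 1 + d*(-1/46) = 1 - d/46)
1/((-3536 + A(16))*a(-35)) = 1/((-3536 - 12)*(1 - 1/46*(-35))) = 1/((-3548)*(1 + 35/46)) = -1/(3548*81/46) = -1/3548*46/81 = -23/143694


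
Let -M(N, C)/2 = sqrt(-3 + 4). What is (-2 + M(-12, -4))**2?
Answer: 16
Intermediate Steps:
M(N, C) = -2 (M(N, C) = -2*sqrt(-3 + 4) = -2*sqrt(1) = -2*1 = -2)
(-2 + M(-12, -4))**2 = (-2 - 2)**2 = (-4)**2 = 16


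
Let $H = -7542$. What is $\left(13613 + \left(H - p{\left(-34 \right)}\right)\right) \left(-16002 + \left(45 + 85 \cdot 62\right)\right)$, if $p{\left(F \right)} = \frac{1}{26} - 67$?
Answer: $- \frac{1705506269}{26} \approx -6.5596 \cdot 10^{7}$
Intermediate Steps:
$p{\left(F \right)} = - \frac{1741}{26}$ ($p{\left(F \right)} = \frac{1}{26} - 67 = - \frac{1741}{26}$)
$\left(13613 + \left(H - p{\left(-34 \right)}\right)\right) \left(-16002 + \left(45 + 85 \cdot 62\right)\right) = \left(13613 - \frac{194351}{26}\right) \left(-16002 + \left(45 + 85 \cdot 62\right)\right) = \left(13613 + \left(-7542 + \frac{1741}{26}\right)\right) \left(-16002 + \left(45 + 5270\right)\right) = \left(13613 - \frac{194351}{26}\right) \left(-16002 + 5315\right) = \frac{159587}{26} \left(-10687\right) = - \frac{1705506269}{26}$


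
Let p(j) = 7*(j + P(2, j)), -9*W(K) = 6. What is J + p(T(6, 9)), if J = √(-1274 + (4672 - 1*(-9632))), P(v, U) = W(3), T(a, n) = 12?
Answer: 238/3 + √13030 ≈ 193.48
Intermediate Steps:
W(K) = -⅔ (W(K) = -⅑*6 = -⅔)
P(v, U) = -⅔
p(j) = -14/3 + 7*j (p(j) = 7*(j - ⅔) = 7*(-⅔ + j) = -14/3 + 7*j)
J = √13030 (J = √(-1274 + (4672 + 9632)) = √(-1274 + 14304) = √13030 ≈ 114.15)
J + p(T(6, 9)) = √13030 + (-14/3 + 7*12) = √13030 + (-14/3 + 84) = √13030 + 238/3 = 238/3 + √13030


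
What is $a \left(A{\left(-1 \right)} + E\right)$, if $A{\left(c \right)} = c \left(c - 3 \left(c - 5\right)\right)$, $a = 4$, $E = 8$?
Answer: $-36$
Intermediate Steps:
$A{\left(c \right)} = c \left(15 - 2 c\right)$ ($A{\left(c \right)} = c \left(c - 3 \left(-5 + c\right)\right) = c \left(c - \left(-15 + 3 c\right)\right) = c \left(15 - 2 c\right)$)
$a \left(A{\left(-1 \right)} + E\right) = 4 \left(- (15 - -2) + 8\right) = 4 \left(- (15 + 2) + 8\right) = 4 \left(\left(-1\right) 17 + 8\right) = 4 \left(-17 + 8\right) = 4 \left(-9\right) = -36$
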